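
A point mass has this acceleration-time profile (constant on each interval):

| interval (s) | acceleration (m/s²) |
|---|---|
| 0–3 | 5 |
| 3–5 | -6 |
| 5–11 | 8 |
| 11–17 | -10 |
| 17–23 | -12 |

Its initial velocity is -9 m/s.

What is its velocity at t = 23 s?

-90 m/s

Δv equals the area under the a-t graph; then v = v₀ + Δv.
0–3 s: 5 × 3 = 15 m/s
3–5 s: -6 × 2 = -12 m/s
5–11 s: 8 × 6 = 48 m/s
11–17 s: -10 × 6 = -60 m/s
17–23 s: -12 × 6 = -72 m/s
Δv = -81 m/s, so v(23) = -9 + (-81) = -90 m/s.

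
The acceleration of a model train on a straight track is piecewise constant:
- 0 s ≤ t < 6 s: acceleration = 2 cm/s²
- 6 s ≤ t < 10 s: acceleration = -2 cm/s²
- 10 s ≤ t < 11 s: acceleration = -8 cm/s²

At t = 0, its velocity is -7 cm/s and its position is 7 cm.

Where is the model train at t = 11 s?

-2 cm

On each constant-a segment, Δv = aΔt and Δx = v₀Δt + ½aΔt²; chain segment to segment.
0–6 s: v starts -7 cm/s; Δx = -7·6 + ½·2·6² = -6 cm; v ends 5 cm/s.
6–10 s: v starts 5 cm/s; Δx = 5·4 + ½·-2·4² = 4 cm; v ends -3 cm/s.
10–11 s: v starts -3 cm/s; Δx = -3·1 + ½·-8·1² = -7 cm; v ends -11 cm/s.
x(11) = 7 + Σ Δx = -2 cm.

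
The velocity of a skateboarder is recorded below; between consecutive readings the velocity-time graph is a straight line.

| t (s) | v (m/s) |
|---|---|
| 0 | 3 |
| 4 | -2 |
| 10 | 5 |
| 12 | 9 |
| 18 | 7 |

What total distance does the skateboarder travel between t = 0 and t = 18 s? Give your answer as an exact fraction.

2787/35 m

Distance (not displacement) is the total path length: add the absolute areas under v-t.
0–4 s: v = 0 at t = 2.4 s; triangle areas 3.6 + 1.6 = 5.2 m
4–10 s: v = 0 at t = 40/7 s; triangle areas 12/7 + 75/7 = 87/7 m
10–12 s: |½(5 + 9)(2)| = 14 m
12–18 s: |½(9 + 7)(6)| = 48 m
Total distance = 2787/35 m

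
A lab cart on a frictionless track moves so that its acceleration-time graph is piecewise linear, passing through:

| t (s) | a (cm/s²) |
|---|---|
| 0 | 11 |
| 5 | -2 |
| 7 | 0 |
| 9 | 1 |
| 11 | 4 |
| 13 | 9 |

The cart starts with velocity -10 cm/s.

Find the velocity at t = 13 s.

29.5 cm/s

Δv equals the area under the a-t graph; then v = v₀ + Δv.
0–5 s: ½(11 + -2)(5) = 22.5 cm/s
5–7 s: ½(-2 + 0)(2) = -2 cm/s
7–9 s: ½(0 + 1)(2) = 1 cm/s
9–11 s: ½(1 + 4)(2) = 5 cm/s
11–13 s: ½(4 + 9)(2) = 13 cm/s
Δv = 39.5 cm/s, so v(13) = -10 + (39.5) = 29.5 cm/s.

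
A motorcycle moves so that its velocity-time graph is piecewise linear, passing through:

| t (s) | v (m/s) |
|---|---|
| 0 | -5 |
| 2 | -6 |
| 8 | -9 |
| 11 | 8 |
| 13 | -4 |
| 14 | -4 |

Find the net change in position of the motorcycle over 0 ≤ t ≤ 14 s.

Net displacement equals the area under the velocity-time graph (areas below the axis count negative).
0–2 s: ½(-5 + -6)(2) = -11 m
2–8 s: ½(-6 + -9)(6) = -45 m
8–11 s: ½(-9 + 8)(3) = -1.5 m
11–13 s: ½(8 + -4)(2) = 4 m
13–14 s: -4 × 1 = -4 m
Net displacement = -57.5 m

-57.5 m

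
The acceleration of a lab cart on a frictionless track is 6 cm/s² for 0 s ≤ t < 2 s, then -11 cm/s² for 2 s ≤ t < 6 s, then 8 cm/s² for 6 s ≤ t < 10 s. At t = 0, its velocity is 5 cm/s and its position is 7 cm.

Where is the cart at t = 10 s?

On each constant-a segment, Δv = aΔt and Δx = v₀Δt + ½aΔt²; chain segment to segment.
0–2 s: v starts 5 cm/s; Δx = 5·2 + ½·6·2² = 22 cm; v ends 17 cm/s.
2–6 s: v starts 17 cm/s; Δx = 17·4 + ½·-11·4² = -20 cm; v ends -27 cm/s.
6–10 s: v starts -27 cm/s; Δx = -27·4 + ½·8·4² = -44 cm; v ends 5 cm/s.
x(10) = 7 + Σ Δx = -35 cm.

-35 cm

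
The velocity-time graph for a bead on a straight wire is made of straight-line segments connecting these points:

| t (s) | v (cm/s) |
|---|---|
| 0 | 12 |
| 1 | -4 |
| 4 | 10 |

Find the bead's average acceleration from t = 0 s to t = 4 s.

Average acceleration = Δv/Δt = (10 − 12)/(4 − 0) = -0.5 cm/s².

-0.5 cm/s²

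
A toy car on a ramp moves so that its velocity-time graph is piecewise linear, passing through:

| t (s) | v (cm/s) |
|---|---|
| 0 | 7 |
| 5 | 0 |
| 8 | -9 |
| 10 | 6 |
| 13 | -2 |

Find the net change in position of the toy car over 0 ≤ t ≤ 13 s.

7 cm

Displacement is the signed area under the v-t curve.
0–5 s: ½(7 + 0)(5) = 17.5 cm
5–8 s: ½(0 + -9)(3) = -13.5 cm
8–10 s: ½(-9 + 6)(2) = -3 cm
10–13 s: ½(6 + -2)(3) = 6 cm
Net displacement = 7 cm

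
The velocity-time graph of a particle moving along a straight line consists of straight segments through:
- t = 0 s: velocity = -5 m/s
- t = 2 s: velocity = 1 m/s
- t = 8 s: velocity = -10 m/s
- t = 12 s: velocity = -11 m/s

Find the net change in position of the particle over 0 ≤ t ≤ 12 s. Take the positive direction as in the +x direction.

-73 m

Displacement is the signed area under the v-t curve.
0–2 s: ½(-5 + 1)(2) = -4 m
2–8 s: ½(1 + -10)(6) = -27 m
8–12 s: ½(-10 + -11)(4) = -42 m
Net displacement = -73 m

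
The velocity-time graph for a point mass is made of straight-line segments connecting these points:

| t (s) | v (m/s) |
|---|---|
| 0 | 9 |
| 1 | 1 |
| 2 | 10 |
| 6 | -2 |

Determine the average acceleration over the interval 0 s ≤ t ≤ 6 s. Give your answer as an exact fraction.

Average acceleration = Δv/Δt = (-2 − 9)/(6 − 0) = -11/6 m/s².

-11/6 m/s²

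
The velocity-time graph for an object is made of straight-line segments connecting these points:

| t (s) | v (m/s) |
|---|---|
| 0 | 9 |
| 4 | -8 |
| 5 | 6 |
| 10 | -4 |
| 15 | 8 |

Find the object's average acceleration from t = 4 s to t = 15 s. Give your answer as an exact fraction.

Average acceleration = Δv/Δt = (8 − -8)/(15 − 4) = 16/11 m/s².

16/11 m/s²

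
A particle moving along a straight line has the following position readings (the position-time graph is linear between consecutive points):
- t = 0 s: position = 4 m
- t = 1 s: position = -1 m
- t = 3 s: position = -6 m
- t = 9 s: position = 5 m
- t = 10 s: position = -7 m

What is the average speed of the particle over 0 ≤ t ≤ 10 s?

3.3 m/s

Average speed = (total path length)/(elapsed time); on a piecewise-linear x-t graph the path length is Σ|Δx|.
0–1 s: |Δx| = |-1 − 4| = 5 m
1–3 s: |Δx| = |-6 − -1| = 5 m
3–9 s: |Δx| = |5 − -6| = 11 m
9–10 s: |Δx| = |-7 − 5| = 12 m
Total path = 33 m; average speed = 33/10 = 3.3 m/s.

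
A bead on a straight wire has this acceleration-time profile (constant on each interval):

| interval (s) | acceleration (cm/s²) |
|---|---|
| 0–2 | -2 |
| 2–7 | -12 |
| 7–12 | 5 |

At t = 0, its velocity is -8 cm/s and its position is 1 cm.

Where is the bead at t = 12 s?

-526.5 cm

On each constant-a segment, Δv = aΔt and Δx = v₀Δt + ½aΔt²; chain segment to segment.
0–2 s: v starts -8 cm/s; Δx = -8·2 + ½·-2·2² = -20 cm; v ends -12 cm/s.
2–7 s: v starts -12 cm/s; Δx = -12·5 + ½·-12·5² = -210 cm; v ends -72 cm/s.
7–12 s: v starts -72 cm/s; Δx = -72·5 + ½·5·5² = -297.5 cm; v ends -47 cm/s.
x(12) = 1 + Σ Δx = -526.5 cm.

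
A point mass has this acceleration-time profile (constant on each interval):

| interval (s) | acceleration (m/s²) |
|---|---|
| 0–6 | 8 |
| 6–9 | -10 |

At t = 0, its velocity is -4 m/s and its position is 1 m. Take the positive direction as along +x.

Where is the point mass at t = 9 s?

208 m

On each constant-a segment, Δv = aΔt and Δx = v₀Δt + ½aΔt²; chain segment to segment.
0–6 s: v starts -4 m/s; Δx = -4·6 + ½·8·6² = 120 m; v ends 44 m/s.
6–9 s: v starts 44 m/s; Δx = 44·3 + ½·-10·3² = 87 m; v ends 14 m/s.
x(9) = 1 + Σ Δx = 208 m.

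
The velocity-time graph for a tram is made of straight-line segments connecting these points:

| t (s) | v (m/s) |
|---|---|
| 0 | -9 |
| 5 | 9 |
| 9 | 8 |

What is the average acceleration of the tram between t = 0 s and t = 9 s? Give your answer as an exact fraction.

Average acceleration = Δv/Δt = (8 − -9)/(9 − 0) = 17/9 m/s².

17/9 m/s²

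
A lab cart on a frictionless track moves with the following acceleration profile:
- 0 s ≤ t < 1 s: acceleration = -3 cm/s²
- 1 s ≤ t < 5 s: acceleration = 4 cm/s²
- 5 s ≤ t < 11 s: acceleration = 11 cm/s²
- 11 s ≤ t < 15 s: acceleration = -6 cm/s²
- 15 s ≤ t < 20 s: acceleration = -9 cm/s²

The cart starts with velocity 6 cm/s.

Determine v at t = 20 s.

16 cm/s

Δv equals the area under the a-t graph; then v = v₀ + Δv.
0–1 s: -3 × 1 = -3 cm/s
1–5 s: 4 × 4 = 16 cm/s
5–11 s: 11 × 6 = 66 cm/s
11–15 s: -6 × 4 = -24 cm/s
15–20 s: -9 × 5 = -45 cm/s
Δv = 10 cm/s, so v(20) = 6 + (10) = 16 cm/s.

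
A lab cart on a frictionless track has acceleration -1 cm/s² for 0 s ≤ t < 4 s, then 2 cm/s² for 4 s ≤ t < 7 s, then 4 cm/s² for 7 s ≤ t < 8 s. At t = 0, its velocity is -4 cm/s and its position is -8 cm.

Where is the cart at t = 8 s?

-47 cm

On each constant-a segment, Δv = aΔt and Δx = v₀Δt + ½aΔt²; chain segment to segment.
0–4 s: v starts -4 cm/s; Δx = -4·4 + ½·-1·4² = -24 cm; v ends -8 cm/s.
4–7 s: v starts -8 cm/s; Δx = -8·3 + ½·2·3² = -15 cm; v ends -2 cm/s.
7–8 s: v starts -2 cm/s; Δx = -2·1 + ½·4·1² = 0 cm; v ends 2 cm/s.
x(8) = -8 + Σ Δx = -47 cm.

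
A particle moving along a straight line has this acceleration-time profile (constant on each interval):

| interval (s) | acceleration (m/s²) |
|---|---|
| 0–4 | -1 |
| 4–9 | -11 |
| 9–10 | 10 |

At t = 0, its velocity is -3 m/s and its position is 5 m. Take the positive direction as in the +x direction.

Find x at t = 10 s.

On each constant-a segment, Δv = aΔt and Δx = v₀Δt + ½aΔt²; chain segment to segment.
0–4 s: v starts -3 m/s; Δx = -3·4 + ½·-1·4² = -20 m; v ends -7 m/s.
4–9 s: v starts -7 m/s; Δx = -7·5 + ½·-11·5² = -172.5 m; v ends -62 m/s.
9–10 s: v starts -62 m/s; Δx = -62·1 + ½·10·1² = -57 m; v ends -52 m/s.
x(10) = 5 + Σ Δx = -244.5 m.

-244.5 m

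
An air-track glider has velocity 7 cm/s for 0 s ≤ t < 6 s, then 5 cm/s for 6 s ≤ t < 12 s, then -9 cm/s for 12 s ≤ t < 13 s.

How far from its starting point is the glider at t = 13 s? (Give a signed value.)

Displacement is the signed area under the v-t curve.
0–6 s: 7 × 6 = 42 cm
6–12 s: 5 × 6 = 30 cm
12–13 s: -9 × 1 = -9 cm
Net displacement = 63 cm

63 cm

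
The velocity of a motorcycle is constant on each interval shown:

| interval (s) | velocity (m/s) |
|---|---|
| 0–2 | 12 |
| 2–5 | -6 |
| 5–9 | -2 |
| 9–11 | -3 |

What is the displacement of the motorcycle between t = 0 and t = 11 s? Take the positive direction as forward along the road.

-8 m

Net displacement equals the area under the velocity-time graph (areas below the axis count negative).
0–2 s: 12 × 2 = 24 m
2–5 s: -6 × 3 = -18 m
5–9 s: -2 × 4 = -8 m
9–11 s: -3 × 2 = -6 m
Net displacement = -8 m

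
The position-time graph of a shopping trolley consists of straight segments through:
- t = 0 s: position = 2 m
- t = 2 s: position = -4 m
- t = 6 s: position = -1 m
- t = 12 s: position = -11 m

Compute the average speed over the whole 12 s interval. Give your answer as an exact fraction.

19/12 m/s

Average speed = (total path length)/(elapsed time); on a piecewise-linear x-t graph the path length is Σ|Δx|.
0–2 s: |Δx| = |-4 − 2| = 6 m
2–6 s: |Δx| = |-1 − -4| = 3 m
6–12 s: |Δx| = |-11 − -1| = 10 m
Total path = 19 m; average speed = 19/12 = 19/12 m/s.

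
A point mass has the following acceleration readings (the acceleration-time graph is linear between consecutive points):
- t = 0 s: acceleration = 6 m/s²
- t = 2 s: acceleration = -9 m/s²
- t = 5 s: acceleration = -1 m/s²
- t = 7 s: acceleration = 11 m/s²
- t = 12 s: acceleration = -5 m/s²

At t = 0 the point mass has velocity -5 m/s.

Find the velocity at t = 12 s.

Δv equals the area under the a-t graph; then v = v₀ + Δv.
0–2 s: ½(6 + -9)(2) = -3 m/s
2–5 s: ½(-9 + -1)(3) = -15 m/s
5–7 s: ½(-1 + 11)(2) = 10 m/s
7–12 s: ½(11 + -5)(5) = 15 m/s
Δv = 7 m/s, so v(12) = -5 + (7) = 2 m/s.

2 m/s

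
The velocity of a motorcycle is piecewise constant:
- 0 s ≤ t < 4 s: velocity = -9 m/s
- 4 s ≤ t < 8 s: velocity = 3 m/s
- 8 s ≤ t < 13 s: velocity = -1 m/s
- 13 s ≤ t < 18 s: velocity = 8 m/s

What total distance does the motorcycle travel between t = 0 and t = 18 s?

Distance (not displacement) is the total path length: add the absolute areas under v-t.
0–4 s: |-9| × 4 = 36 m
4–8 s: |3| × 4 = 12 m
8–13 s: |-1| × 5 = 5 m
13–18 s: |8| × 5 = 40 m
Total distance = 93 m

93 m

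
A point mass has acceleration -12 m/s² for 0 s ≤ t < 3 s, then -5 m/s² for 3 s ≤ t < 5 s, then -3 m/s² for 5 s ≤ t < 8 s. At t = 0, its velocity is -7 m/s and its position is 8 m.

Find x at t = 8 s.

On each constant-a segment, Δv = aΔt and Δx = v₀Δt + ½aΔt²; chain segment to segment.
0–3 s: v starts -7 m/s; Δx = -7·3 + ½·-12·3² = -75 m; v ends -43 m/s.
3–5 s: v starts -43 m/s; Δx = -43·2 + ½·-5·2² = -96 m; v ends -53 m/s.
5–8 s: v starts -53 m/s; Δx = -53·3 + ½·-3·3² = -172.5 m; v ends -62 m/s.
x(8) = 8 + Σ Δx = -335.5 m.

-335.5 m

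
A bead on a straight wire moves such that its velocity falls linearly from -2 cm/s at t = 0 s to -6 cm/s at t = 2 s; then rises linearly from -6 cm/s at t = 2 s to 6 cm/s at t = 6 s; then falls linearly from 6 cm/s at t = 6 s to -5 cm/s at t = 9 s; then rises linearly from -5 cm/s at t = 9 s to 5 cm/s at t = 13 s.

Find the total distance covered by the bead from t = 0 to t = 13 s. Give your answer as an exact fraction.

Total distance travelled is ∫|v| dt — sum the magnitudes of each area piece.
0–2 s: |½(-2 + -6)(2)| = 8 cm
2–6 s: v = 0 at t = 4 s; triangle areas 6 + 6 = 12 cm
6–9 s: v = 0 at t = 84/11 s; triangle areas 54/11 + 75/22 = 183/22 cm
9–13 s: v = 0 at t = 11 s; triangle areas 5 + 5 = 10 cm
Total distance = 843/22 cm

843/22 cm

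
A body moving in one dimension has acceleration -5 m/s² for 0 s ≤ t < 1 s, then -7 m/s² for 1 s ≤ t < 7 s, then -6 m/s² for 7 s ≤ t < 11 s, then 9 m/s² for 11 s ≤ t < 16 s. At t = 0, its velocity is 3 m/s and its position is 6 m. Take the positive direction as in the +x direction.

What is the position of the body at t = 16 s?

-583 m

On each constant-a segment, Δv = aΔt and Δx = v₀Δt + ½aΔt²; chain segment to segment.
0–1 s: v starts 3 m/s; Δx = 3·1 + ½·-5·1² = 0.5 m; v ends -2 m/s.
1–7 s: v starts -2 m/s; Δx = -2·6 + ½·-7·6² = -138 m; v ends -44 m/s.
7–11 s: v starts -44 m/s; Δx = -44·4 + ½·-6·4² = -224 m; v ends -68 m/s.
11–16 s: v starts -68 m/s; Δx = -68·5 + ½·9·5² = -227.5 m; v ends -23 m/s.
x(16) = 6 + Σ Δx = -583 m.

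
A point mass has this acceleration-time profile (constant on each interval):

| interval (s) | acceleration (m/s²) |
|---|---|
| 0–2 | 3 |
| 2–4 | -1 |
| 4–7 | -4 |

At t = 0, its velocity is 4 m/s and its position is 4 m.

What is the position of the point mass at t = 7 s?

On each constant-a segment, Δv = aΔt and Δx = v₀Δt + ½aΔt²; chain segment to segment.
0–2 s: v starts 4 m/s; Δx = 4·2 + ½·3·2² = 14 m; v ends 10 m/s.
2–4 s: v starts 10 m/s; Δx = 10·2 + ½·-1·2² = 18 m; v ends 8 m/s.
4–7 s: v starts 8 m/s; Δx = 8·3 + ½·-4·3² = 6 m; v ends -4 m/s.
x(7) = 4 + Σ Δx = 42 m.

42 m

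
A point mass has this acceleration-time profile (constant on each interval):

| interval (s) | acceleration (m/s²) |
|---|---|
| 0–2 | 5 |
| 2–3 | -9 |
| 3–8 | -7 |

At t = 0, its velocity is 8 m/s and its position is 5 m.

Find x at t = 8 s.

2 m

On each constant-a segment, Δv = aΔt and Δx = v₀Δt + ½aΔt²; chain segment to segment.
0–2 s: v starts 8 m/s; Δx = 8·2 + ½·5·2² = 26 m; v ends 18 m/s.
2–3 s: v starts 18 m/s; Δx = 18·1 + ½·-9·1² = 13.5 m; v ends 9 m/s.
3–8 s: v starts 9 m/s; Δx = 9·5 + ½·-7·5² = -42.5 m; v ends -26 m/s.
x(8) = 5 + Σ Δx = 2 m.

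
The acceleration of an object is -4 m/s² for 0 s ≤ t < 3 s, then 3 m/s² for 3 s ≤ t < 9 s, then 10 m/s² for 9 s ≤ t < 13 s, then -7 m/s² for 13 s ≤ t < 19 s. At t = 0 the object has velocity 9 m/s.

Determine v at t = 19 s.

13 m/s

Δv equals the area under the a-t graph; then v = v₀ + Δv.
0–3 s: -4 × 3 = -12 m/s
3–9 s: 3 × 6 = 18 m/s
9–13 s: 10 × 4 = 40 m/s
13–19 s: -7 × 6 = -42 m/s
Δv = 4 m/s, so v(19) = 9 + (4) = 13 m/s.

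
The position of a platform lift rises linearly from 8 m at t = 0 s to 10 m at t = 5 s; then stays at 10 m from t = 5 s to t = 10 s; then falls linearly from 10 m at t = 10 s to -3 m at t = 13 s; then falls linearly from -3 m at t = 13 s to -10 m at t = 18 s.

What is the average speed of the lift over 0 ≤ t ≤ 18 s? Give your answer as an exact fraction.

11/9 m/s

Average speed = (total path length)/(elapsed time); on a piecewise-linear x-t graph the path length is Σ|Δx|.
0–5 s: |Δx| = |10 − 8| = 2 m
5–10 s: |Δx| = |10 − 10| = 0 m
10–13 s: |Δx| = |-3 − 10| = 13 m
13–18 s: |Δx| = |-10 − -3| = 7 m
Total path = 22 m; average speed = 22/18 = 11/9 m/s.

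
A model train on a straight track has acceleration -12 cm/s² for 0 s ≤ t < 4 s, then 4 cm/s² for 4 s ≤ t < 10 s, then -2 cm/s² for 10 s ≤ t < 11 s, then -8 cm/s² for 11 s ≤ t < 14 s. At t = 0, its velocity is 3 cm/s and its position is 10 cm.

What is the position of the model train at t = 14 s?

-399 cm

On each constant-a segment, Δv = aΔt and Δx = v₀Δt + ½aΔt²; chain segment to segment.
0–4 s: v starts 3 cm/s; Δx = 3·4 + ½·-12·4² = -84 cm; v ends -45 cm/s.
4–10 s: v starts -45 cm/s; Δx = -45·6 + ½·4·6² = -198 cm; v ends -21 cm/s.
10–11 s: v starts -21 cm/s; Δx = -21·1 + ½·-2·1² = -22 cm; v ends -23 cm/s.
11–14 s: v starts -23 cm/s; Δx = -23·3 + ½·-8·3² = -105 cm; v ends -47 cm/s.
x(14) = 10 + Σ Δx = -399 cm.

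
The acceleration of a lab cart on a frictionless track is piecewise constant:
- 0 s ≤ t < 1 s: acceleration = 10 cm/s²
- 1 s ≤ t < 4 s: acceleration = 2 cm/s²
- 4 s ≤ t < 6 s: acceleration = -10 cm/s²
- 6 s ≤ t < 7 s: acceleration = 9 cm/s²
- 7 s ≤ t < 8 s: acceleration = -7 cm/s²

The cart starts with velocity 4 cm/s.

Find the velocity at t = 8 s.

Δv equals the area under the a-t graph; then v = v₀ + Δv.
0–1 s: 10 × 1 = 10 cm/s
1–4 s: 2 × 3 = 6 cm/s
4–6 s: -10 × 2 = -20 cm/s
6–7 s: 9 × 1 = 9 cm/s
7–8 s: -7 × 1 = -7 cm/s
Δv = -2 cm/s, so v(8) = 4 + (-2) = 2 cm/s.

2 cm/s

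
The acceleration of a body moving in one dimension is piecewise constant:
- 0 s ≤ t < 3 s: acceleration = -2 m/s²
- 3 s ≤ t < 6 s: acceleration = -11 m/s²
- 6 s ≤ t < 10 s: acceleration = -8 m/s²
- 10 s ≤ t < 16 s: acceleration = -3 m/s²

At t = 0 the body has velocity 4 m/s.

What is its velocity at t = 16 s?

Δv equals the area under the a-t graph; then v = v₀ + Δv.
0–3 s: -2 × 3 = -6 m/s
3–6 s: -11 × 3 = -33 m/s
6–10 s: -8 × 4 = -32 m/s
10–16 s: -3 × 6 = -18 m/s
Δv = -89 m/s, so v(16) = 4 + (-89) = -85 m/s.

-85 m/s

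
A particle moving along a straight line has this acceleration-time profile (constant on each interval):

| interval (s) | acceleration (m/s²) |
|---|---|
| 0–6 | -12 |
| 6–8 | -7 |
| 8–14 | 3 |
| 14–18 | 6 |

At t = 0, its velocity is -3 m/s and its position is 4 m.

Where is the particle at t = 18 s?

On each constant-a segment, Δv = aΔt and Δx = v₀Δt + ½aΔt²; chain segment to segment.
0–6 s: v starts -3 m/s; Δx = -3·6 + ½·-12·6² = -234 m; v ends -75 m/s.
6–8 s: v starts -75 m/s; Δx = -75·2 + ½·-7·2² = -164 m; v ends -89 m/s.
8–14 s: v starts -89 m/s; Δx = -89·6 + ½·3·6² = -480 m; v ends -71 m/s.
14–18 s: v starts -71 m/s; Δx = -71·4 + ½·6·4² = -236 m; v ends -47 m/s.
x(18) = 4 + Σ Δx = -1110 m.

-1110 m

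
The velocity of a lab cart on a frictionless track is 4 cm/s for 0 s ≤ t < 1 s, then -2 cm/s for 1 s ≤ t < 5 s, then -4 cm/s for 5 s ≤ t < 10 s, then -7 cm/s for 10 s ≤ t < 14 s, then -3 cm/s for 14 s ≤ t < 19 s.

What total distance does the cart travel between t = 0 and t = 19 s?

Total distance travelled is ∫|v| dt — sum the magnitudes of each area piece.
0–1 s: |4| × 1 = 4 cm
1–5 s: |-2| × 4 = 8 cm
5–10 s: |-4| × 5 = 20 cm
10–14 s: |-7| × 4 = 28 cm
14–19 s: |-3| × 5 = 15 cm
Total distance = 75 cm

75 cm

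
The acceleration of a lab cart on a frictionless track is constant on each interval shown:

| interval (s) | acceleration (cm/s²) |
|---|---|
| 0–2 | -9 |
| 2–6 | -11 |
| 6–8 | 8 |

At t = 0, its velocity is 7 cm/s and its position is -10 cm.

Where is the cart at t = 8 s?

On each constant-a segment, Δv = aΔt and Δx = v₀Δt + ½aΔt²; chain segment to segment.
0–2 s: v starts 7 cm/s; Δx = 7·2 + ½·-9·2² = -4 cm; v ends -11 cm/s.
2–6 s: v starts -11 cm/s; Δx = -11·4 + ½·-11·4² = -132 cm; v ends -55 cm/s.
6–8 s: v starts -55 cm/s; Δx = -55·2 + ½·8·2² = -94 cm; v ends -39 cm/s.
x(8) = -10 + Σ Δx = -240 cm.

-240 cm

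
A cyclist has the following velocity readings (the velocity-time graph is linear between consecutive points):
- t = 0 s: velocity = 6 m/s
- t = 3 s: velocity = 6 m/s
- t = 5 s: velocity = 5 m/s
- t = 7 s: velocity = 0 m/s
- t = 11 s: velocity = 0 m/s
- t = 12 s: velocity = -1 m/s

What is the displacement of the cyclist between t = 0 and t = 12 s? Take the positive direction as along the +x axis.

33.5 m

Net displacement equals the area under the velocity-time graph (areas below the axis count negative).
0–3 s: 6 × 3 = 18 m
3–5 s: ½(6 + 5)(2) = 11 m
5–7 s: ½(5 + 0)(2) = 5 m
7–11 s: 0 × 4 = 0 m
11–12 s: ½(0 + -1)(1) = -0.5 m
Net displacement = 33.5 m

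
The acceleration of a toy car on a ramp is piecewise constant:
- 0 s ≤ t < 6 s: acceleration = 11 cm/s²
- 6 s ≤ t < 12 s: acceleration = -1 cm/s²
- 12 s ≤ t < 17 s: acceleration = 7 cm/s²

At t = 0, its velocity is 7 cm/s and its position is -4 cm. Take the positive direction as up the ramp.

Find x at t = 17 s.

On each constant-a segment, Δv = aΔt and Δx = v₀Δt + ½aΔt²; chain segment to segment.
0–6 s: v starts 7 cm/s; Δx = 7·6 + ½·11·6² = 240 cm; v ends 73 cm/s.
6–12 s: v starts 73 cm/s; Δx = 73·6 + ½·-1·6² = 420 cm; v ends 67 cm/s.
12–17 s: v starts 67 cm/s; Δx = 67·5 + ½·7·5² = 422.5 cm; v ends 102 cm/s.
x(17) = -4 + Σ Δx = 1078.5 cm.

1078.5 cm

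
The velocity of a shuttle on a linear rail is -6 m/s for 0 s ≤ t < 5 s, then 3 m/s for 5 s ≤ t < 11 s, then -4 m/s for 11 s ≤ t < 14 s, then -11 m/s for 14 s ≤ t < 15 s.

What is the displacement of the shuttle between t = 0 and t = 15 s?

Net displacement equals the area under the velocity-time graph (areas below the axis count negative).
0–5 s: -6 × 5 = -30 m
5–11 s: 3 × 6 = 18 m
11–14 s: -4 × 3 = -12 m
14–15 s: -11 × 1 = -11 m
Net displacement = -35 m

-35 m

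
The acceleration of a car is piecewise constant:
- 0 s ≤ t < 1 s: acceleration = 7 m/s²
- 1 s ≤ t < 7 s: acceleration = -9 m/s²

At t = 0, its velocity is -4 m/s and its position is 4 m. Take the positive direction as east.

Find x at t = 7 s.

On each constant-a segment, Δv = aΔt and Δx = v₀Δt + ½aΔt²; chain segment to segment.
0–1 s: v starts -4 m/s; Δx = -4·1 + ½·7·1² = -0.5 m; v ends 3 m/s.
1–7 s: v starts 3 m/s; Δx = 3·6 + ½·-9·6² = -144 m; v ends -51 m/s.
x(7) = 4 + Σ Δx = -140.5 m.

-140.5 m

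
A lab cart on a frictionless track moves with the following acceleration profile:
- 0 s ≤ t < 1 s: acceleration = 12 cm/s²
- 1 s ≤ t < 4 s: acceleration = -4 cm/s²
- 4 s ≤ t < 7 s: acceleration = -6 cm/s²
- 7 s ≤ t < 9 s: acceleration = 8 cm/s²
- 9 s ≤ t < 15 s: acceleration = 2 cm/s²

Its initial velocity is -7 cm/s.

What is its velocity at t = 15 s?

3 cm/s

Δv equals the area under the a-t graph; then v = v₀ + Δv.
0–1 s: 12 × 1 = 12 cm/s
1–4 s: -4 × 3 = -12 cm/s
4–7 s: -6 × 3 = -18 cm/s
7–9 s: 8 × 2 = 16 cm/s
9–15 s: 2 × 6 = 12 cm/s
Δv = 10 cm/s, so v(15) = -7 + (10) = 3 cm/s.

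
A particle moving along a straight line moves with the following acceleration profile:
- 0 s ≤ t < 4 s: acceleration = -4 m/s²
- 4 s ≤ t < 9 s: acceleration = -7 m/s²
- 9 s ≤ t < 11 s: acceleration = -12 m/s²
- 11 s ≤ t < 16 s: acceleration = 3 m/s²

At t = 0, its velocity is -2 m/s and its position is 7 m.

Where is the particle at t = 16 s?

On each constant-a segment, Δv = aΔt and Δx = v₀Δt + ½aΔt²; chain segment to segment.
0–4 s: v starts -2 m/s; Δx = -2·4 + ½·-4·4² = -40 m; v ends -18 m/s.
4–9 s: v starts -18 m/s; Δx = -18·5 + ½·-7·5² = -177.5 m; v ends -53 m/s.
9–11 s: v starts -53 m/s; Δx = -53·2 + ½·-12·2² = -130 m; v ends -77 m/s.
11–16 s: v starts -77 m/s; Δx = -77·5 + ½·3·5² = -347.5 m; v ends -62 m/s.
x(16) = 7 + Σ Δx = -688 m.

-688 m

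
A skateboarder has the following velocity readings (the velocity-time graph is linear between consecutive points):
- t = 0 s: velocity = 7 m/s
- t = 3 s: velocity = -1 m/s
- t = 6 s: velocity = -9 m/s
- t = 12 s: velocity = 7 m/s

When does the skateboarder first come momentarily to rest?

t = 2.625 s

v changes sign on 0–3 s (from 7 to -1); the graph is linear there, so v = 0 at t = 0 + (-7)·(3 − 0)/(-1 − 7) = 2.625 s.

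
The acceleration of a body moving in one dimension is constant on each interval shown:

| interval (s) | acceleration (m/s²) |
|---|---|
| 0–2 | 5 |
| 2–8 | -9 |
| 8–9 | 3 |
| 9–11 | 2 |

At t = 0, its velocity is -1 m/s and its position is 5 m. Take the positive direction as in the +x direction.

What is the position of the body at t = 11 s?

On each constant-a segment, Δv = aΔt and Δx = v₀Δt + ½aΔt²; chain segment to segment.
0–2 s: v starts -1 m/s; Δx = -1·2 + ½·5·2² = 8 m; v ends 9 m/s.
2–8 s: v starts 9 m/s; Δx = 9·6 + ½·-9·6² = -108 m; v ends -45 m/s.
8–9 s: v starts -45 m/s; Δx = -45·1 + ½·3·1² = -43.5 m; v ends -42 m/s.
9–11 s: v starts -42 m/s; Δx = -42·2 + ½·2·2² = -80 m; v ends -38 m/s.
x(11) = 5 + Σ Δx = -218.5 m.

-218.5 m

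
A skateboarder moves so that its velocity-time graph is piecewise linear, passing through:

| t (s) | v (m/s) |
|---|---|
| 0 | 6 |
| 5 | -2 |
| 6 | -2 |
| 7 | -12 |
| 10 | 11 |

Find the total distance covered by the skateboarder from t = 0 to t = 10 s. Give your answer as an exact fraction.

892/23 m

Total distance travelled is ∫|v| dt — sum the magnitudes of each area piece.
0–5 s: v = 0 at t = 3.75 s; triangle areas 11.25 + 1.25 = 12.5 m
5–6 s: |-2| × 1 = 2 m
6–7 s: |½(-2 + -12)(1)| = 7 m
7–10 s: v = 0 at t = 197/23 s; triangle areas 216/23 + 363/46 = 795/46 m
Total distance = 892/23 m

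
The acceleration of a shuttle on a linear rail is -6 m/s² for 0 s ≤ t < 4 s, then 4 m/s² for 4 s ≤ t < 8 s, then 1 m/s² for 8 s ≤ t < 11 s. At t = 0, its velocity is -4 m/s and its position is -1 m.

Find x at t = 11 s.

On each constant-a segment, Δv = aΔt and Δx = v₀Δt + ½aΔt²; chain segment to segment.
0–4 s: v starts -4 m/s; Δx = -4·4 + ½·-6·4² = -64 m; v ends -28 m/s.
4–8 s: v starts -28 m/s; Δx = -28·4 + ½·4·4² = -80 m; v ends -12 m/s.
8–11 s: v starts -12 m/s; Δx = -12·3 + ½·1·3² = -31.5 m; v ends -9 m/s.
x(11) = -1 + Σ Δx = -176.5 m.

-176.5 m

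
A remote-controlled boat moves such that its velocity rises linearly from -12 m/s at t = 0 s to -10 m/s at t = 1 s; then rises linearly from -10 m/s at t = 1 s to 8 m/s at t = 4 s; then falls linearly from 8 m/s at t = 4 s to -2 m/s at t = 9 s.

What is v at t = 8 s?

0 m/s

On 4–9 s the graph is linear from 8 to -2 m/s: v(8) = 8 + (-2 − 8)·(8 − 4)/(9 − 4) = 0 m/s.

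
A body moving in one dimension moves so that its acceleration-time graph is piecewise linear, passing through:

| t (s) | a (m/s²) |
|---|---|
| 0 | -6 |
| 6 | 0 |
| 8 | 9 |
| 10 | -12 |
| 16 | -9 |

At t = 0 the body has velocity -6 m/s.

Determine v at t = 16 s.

Δv equals the area under the a-t graph; then v = v₀ + Δv.
0–6 s: ½(-6 + 0)(6) = -18 m/s
6–8 s: ½(0 + 9)(2) = 9 m/s
8–10 s: ½(9 + -12)(2) = -3 m/s
10–16 s: ½(-12 + -9)(6) = -63 m/s
Δv = -75 m/s, so v(16) = -6 + (-75) = -81 m/s.

-81 m/s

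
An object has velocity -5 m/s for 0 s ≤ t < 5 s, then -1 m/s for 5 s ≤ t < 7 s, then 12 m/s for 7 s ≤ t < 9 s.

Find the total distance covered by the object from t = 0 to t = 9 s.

51 m

Distance (not displacement) is the total path length: add the absolute areas under v-t.
0–5 s: |-5| × 5 = 25 m
5–7 s: |-1| × 2 = 2 m
7–9 s: |12| × 2 = 24 m
Total distance = 51 m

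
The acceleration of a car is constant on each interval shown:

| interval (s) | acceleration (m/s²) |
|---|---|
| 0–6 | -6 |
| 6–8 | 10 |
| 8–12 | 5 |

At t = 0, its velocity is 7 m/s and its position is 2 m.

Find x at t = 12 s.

On each constant-a segment, Δv = aΔt and Δx = v₀Δt + ½aΔt²; chain segment to segment.
0–6 s: v starts 7 m/s; Δx = 7·6 + ½·-6·6² = -66 m; v ends -29 m/s.
6–8 s: v starts -29 m/s; Δx = -29·2 + ½·10·2² = -38 m; v ends -9 m/s.
8–12 s: v starts -9 m/s; Δx = -9·4 + ½·5·4² = 4 m; v ends 11 m/s.
x(12) = 2 + Σ Δx = -98 m.

-98 m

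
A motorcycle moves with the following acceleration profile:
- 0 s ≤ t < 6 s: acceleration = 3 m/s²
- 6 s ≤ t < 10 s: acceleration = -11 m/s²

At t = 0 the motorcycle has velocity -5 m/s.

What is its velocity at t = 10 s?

-31 m/s

Δv equals the area under the a-t graph; then v = v₀ + Δv.
0–6 s: 3 × 6 = 18 m/s
6–10 s: -11 × 4 = -44 m/s
Δv = -26 m/s, so v(10) = -5 + (-26) = -31 m/s.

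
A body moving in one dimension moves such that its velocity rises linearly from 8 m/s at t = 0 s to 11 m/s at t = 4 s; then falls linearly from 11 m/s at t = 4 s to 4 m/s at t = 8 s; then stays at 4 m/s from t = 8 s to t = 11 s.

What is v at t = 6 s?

On 4–8 s the graph is linear from 11 to 4 m/s: v(6) = 11 + (4 − 11)·(6 − 4)/(8 − 4) = 7.5 m/s.

7.5 m/s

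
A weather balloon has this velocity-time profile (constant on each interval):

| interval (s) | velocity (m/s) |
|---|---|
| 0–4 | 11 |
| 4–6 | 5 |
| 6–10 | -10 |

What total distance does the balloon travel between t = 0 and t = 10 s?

94 m

Distance (not displacement) is the total path length: add the absolute areas under v-t.
0–4 s: |11| × 4 = 44 m
4–6 s: |5| × 2 = 10 m
6–10 s: |-10| × 4 = 40 m
Total distance = 94 m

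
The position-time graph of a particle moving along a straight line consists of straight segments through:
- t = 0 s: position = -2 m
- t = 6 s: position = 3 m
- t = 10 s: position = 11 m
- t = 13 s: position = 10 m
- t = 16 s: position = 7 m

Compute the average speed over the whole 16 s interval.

Average speed = (total path length)/(elapsed time); on a piecewise-linear x-t graph the path length is Σ|Δx|.
0–6 s: |Δx| = |3 − -2| = 5 m
6–10 s: |Δx| = |11 − 3| = 8 m
10–13 s: |Δx| = |10 − 11| = 1 m
13–16 s: |Δx| = |7 − 10| = 3 m
Total path = 17 m; average speed = 17/16 = 1.0625 m/s.

1.0625 m/s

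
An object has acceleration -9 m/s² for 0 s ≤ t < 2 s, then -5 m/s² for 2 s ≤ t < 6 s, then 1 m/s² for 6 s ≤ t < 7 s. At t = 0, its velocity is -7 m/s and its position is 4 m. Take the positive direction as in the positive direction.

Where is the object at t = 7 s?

On each constant-a segment, Δv = aΔt and Δx = v₀Δt + ½aΔt²; chain segment to segment.
0–2 s: v starts -7 m/s; Δx = -7·2 + ½·-9·2² = -32 m; v ends -25 m/s.
2–6 s: v starts -25 m/s; Δx = -25·4 + ½·-5·4² = -140 m; v ends -45 m/s.
6–7 s: v starts -45 m/s; Δx = -45·1 + ½·1·1² = -44.5 m; v ends -44 m/s.
x(7) = 4 + Σ Δx = -212.5 m.

-212.5 m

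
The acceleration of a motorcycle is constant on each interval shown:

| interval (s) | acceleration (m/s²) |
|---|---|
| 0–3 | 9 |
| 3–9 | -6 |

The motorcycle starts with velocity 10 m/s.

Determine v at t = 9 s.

Δv equals the area under the a-t graph; then v = v₀ + Δv.
0–3 s: 9 × 3 = 27 m/s
3–9 s: -6 × 6 = -36 m/s
Δv = -9 m/s, so v(9) = 10 + (-9) = 1 m/s.

1 m/s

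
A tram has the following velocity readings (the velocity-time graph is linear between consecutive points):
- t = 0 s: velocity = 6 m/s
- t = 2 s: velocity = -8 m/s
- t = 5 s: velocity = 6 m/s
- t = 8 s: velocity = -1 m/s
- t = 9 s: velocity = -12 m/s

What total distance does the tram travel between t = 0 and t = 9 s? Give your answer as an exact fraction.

226/7 m

Total distance travelled is ∫|v| dt — sum the magnitudes of each area piece.
0–2 s: v = 0 at t = 6/7 s; triangle areas 18/7 + 32/7 = 50/7 m
2–5 s: v = 0 at t = 26/7 s; triangle areas 48/7 + 27/7 = 75/7 m
5–8 s: v = 0 at t = 53/7 s; triangle areas 54/7 + 3/14 = 111/14 m
8–9 s: |½(-1 + -12)(1)| = 6.5 m
Total distance = 226/7 m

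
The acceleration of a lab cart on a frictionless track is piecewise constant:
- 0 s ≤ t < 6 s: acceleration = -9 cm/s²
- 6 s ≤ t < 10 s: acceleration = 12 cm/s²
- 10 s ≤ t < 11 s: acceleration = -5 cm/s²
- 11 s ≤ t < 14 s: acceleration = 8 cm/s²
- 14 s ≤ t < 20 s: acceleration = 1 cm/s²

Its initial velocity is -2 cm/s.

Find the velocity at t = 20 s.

17 cm/s

Δv equals the area under the a-t graph; then v = v₀ + Δv.
0–6 s: -9 × 6 = -54 cm/s
6–10 s: 12 × 4 = 48 cm/s
10–11 s: -5 × 1 = -5 cm/s
11–14 s: 8 × 3 = 24 cm/s
14–20 s: 1 × 6 = 6 cm/s
Δv = 19 cm/s, so v(20) = -2 + (19) = 17 cm/s.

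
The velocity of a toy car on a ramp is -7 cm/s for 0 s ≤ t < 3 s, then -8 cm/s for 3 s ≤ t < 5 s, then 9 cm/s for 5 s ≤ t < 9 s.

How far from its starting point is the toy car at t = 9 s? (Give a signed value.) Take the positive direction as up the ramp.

Displacement is the signed area under the v-t curve.
0–3 s: -7 × 3 = -21 cm
3–5 s: -8 × 2 = -16 cm
5–9 s: 9 × 4 = 36 cm
Net displacement = -1 cm

-1 cm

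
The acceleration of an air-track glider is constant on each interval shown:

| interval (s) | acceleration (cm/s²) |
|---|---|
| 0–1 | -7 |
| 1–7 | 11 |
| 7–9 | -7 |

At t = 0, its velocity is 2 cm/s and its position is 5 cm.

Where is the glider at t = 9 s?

279.5 cm

On each constant-a segment, Δv = aΔt and Δx = v₀Δt + ½aΔt²; chain segment to segment.
0–1 s: v starts 2 cm/s; Δx = 2·1 + ½·-7·1² = -1.5 cm; v ends -5 cm/s.
1–7 s: v starts -5 cm/s; Δx = -5·6 + ½·11·6² = 168 cm; v ends 61 cm/s.
7–9 s: v starts 61 cm/s; Δx = 61·2 + ½·-7·2² = 108 cm; v ends 47 cm/s.
x(9) = 5 + Σ Δx = 279.5 cm.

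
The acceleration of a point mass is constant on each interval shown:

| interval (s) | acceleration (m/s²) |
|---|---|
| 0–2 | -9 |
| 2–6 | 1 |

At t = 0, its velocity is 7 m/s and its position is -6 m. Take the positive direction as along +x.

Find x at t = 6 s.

-46 m

On each constant-a segment, Δv = aΔt and Δx = v₀Δt + ½aΔt²; chain segment to segment.
0–2 s: v starts 7 m/s; Δx = 7·2 + ½·-9·2² = -4 m; v ends -11 m/s.
2–6 s: v starts -11 m/s; Δx = -11·4 + ½·1·4² = -36 m; v ends -7 m/s.
x(6) = -6 + Σ Δx = -46 m.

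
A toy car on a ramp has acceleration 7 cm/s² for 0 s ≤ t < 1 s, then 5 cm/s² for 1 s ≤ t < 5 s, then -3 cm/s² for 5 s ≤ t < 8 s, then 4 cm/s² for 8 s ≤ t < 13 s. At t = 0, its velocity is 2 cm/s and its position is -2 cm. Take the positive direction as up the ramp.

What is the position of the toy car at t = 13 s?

303 cm

On each constant-a segment, Δv = aΔt and Δx = v₀Δt + ½aΔt²; chain segment to segment.
0–1 s: v starts 2 cm/s; Δx = 2·1 + ½·7·1² = 5.5 cm; v ends 9 cm/s.
1–5 s: v starts 9 cm/s; Δx = 9·4 + ½·5·4² = 76 cm; v ends 29 cm/s.
5–8 s: v starts 29 cm/s; Δx = 29·3 + ½·-3·3² = 73.5 cm; v ends 20 cm/s.
8–13 s: v starts 20 cm/s; Δx = 20·5 + ½·4·5² = 150 cm; v ends 40 cm/s.
x(13) = -2 + Σ Δx = 303 cm.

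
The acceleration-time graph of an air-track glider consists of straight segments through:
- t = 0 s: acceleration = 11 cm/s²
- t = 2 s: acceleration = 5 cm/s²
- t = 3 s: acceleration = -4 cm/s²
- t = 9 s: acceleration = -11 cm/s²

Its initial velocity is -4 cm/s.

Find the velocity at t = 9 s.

-32.5 cm/s

Δv equals the area under the a-t graph; then v = v₀ + Δv.
0–2 s: ½(11 + 5)(2) = 16 cm/s
2–3 s: ½(5 + -4)(1) = 0.5 cm/s
3–9 s: ½(-4 + -11)(6) = -45 cm/s
Δv = -28.5 cm/s, so v(9) = -4 + (-28.5) = -32.5 cm/s.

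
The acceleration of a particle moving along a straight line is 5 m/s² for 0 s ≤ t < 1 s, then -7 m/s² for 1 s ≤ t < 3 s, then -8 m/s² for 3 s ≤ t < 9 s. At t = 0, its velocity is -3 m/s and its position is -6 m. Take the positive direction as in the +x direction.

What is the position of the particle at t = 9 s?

On each constant-a segment, Δv = aΔt and Δx = v₀Δt + ½aΔt²; chain segment to segment.
0–1 s: v starts -3 m/s; Δx = -3·1 + ½·5·1² = -0.5 m; v ends 2 m/s.
1–3 s: v starts 2 m/s; Δx = 2·2 + ½·-7·2² = -10 m; v ends -12 m/s.
3–9 s: v starts -12 m/s; Δx = -12·6 + ½·-8·6² = -216 m; v ends -60 m/s.
x(9) = -6 + Σ Δx = -232.5 m.

-232.5 m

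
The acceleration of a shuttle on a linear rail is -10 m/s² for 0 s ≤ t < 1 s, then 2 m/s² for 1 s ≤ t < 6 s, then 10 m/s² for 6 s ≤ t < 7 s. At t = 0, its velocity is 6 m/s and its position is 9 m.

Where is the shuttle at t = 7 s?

26 m

On each constant-a segment, Δv = aΔt and Δx = v₀Δt + ½aΔt²; chain segment to segment.
0–1 s: v starts 6 m/s; Δx = 6·1 + ½·-10·1² = 1 m; v ends -4 m/s.
1–6 s: v starts -4 m/s; Δx = -4·5 + ½·2·5² = 5 m; v ends 6 m/s.
6–7 s: v starts 6 m/s; Δx = 6·1 + ½·10·1² = 11 m; v ends 16 m/s.
x(7) = 9 + Σ Δx = 26 m.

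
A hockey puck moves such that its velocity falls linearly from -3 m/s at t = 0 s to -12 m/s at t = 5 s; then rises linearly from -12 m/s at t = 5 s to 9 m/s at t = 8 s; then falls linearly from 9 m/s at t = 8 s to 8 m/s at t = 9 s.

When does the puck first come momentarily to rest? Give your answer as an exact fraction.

v changes sign on 5–8 s (from -12 to 9); the graph is linear there, so v = 0 at t = 5 + (12)·(8 − 5)/(9 − -12) = 47/7 s.

t = 47/7 s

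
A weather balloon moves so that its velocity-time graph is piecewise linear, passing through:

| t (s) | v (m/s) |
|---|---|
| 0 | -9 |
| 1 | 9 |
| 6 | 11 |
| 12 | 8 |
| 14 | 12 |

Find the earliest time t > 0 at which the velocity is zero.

t = 0.5 s

v changes sign on 0–1 s (from -9 to 9); the graph is linear there, so v = 0 at t = 0 + (9)·(1 − 0)/(9 − -9) = 0.5 s.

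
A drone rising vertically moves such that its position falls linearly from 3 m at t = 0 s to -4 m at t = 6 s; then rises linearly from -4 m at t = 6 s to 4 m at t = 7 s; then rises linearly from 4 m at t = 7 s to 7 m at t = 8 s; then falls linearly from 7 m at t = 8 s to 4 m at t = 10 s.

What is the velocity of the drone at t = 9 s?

Velocity is the slope of the x-t graph on 8–10 s: (4 − 7)/(10 − 8) = -1.5 m/s.

-1.5 m/s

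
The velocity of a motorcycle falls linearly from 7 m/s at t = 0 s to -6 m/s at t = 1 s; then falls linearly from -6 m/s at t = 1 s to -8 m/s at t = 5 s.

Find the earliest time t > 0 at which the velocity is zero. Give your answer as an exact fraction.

v changes sign on 0–1 s (from 7 to -6); the graph is linear there, so v = 0 at t = 0 + (-7)·(1 − 0)/(-6 − 7) = 7/13 s.

t = 7/13 s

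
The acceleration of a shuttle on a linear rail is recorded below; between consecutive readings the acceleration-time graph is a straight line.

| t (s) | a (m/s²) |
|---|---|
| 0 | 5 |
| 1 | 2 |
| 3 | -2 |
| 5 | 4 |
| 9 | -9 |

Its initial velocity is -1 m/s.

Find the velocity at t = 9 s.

Δv equals the area under the a-t graph; then v = v₀ + Δv.
0–1 s: ½(5 + 2)(1) = 3.5 m/s
1–3 s: ½(2 + -2)(2) = 0 m/s
3–5 s: ½(-2 + 4)(2) = 2 m/s
5–9 s: ½(4 + -9)(4) = -10 m/s
Δv = -4.5 m/s, so v(9) = -1 + (-4.5) = -5.5 m/s.

-5.5 m/s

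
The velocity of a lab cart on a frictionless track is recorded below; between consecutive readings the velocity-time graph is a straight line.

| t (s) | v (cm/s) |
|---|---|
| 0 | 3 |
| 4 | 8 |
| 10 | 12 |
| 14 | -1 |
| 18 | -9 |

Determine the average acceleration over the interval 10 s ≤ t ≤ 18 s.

Average acceleration = Δv/Δt = (-9 − 12)/(18 − 10) = -2.625 cm/s².

-2.625 cm/s²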